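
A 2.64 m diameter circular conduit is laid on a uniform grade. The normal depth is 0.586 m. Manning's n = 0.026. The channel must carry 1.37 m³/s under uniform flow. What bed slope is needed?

S = 0.00631

For a circular section of diameter D = 2.64 m at depth y = 0.586 m, the central angle is θ = 2 arccos(1 − 2y/D) = 1.962 rad. Then A = (D²/8)(θ − sin θ) = 0.9043 m² and P = Dθ/2 = 2.59 m.
Hydraulic radius R = A/P = 0.9043/2.59 = 0.3491 m.
From Manning's equation, S = [nQ / (1 A R^(2/3))]² = [0.026 × 1.37 / (1 × 0.9043 × 0.3491^(2/3))]² = 0.00631.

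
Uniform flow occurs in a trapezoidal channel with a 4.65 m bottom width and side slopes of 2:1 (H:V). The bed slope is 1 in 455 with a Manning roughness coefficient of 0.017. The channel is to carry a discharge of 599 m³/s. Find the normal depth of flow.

y_n = 6.02 m

Manning's equation rearranged: A R^(2/3) = nQ / (1·√S) = 0.017 × 599 / (√0.002198) = 217.2.
At y = 5.02 m: A R^(2/3) = 143.7 — too small.
At y = 7.51 m: A R^(2/3) = 363.7 — too large.
At y = 6.02 m: A R^(2/3) = 217.4 — matches.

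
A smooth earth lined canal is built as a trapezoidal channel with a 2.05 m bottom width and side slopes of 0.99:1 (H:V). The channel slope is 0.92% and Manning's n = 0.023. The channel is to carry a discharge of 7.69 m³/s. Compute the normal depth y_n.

y_n = 0.902 m

Manning's equation rearranged: A R^(2/3) = nQ / (1·√S) = 0.023 × 7.69 / (√0.0092) = 1.844.
At y = 0.811 m: A R^(2/3) = 1.523 — low.
At y = 0.902 m: A R^(2/3) = 1.843 — matches.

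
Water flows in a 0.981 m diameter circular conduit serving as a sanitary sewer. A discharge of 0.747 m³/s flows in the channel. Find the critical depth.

y_c = 0.495 m

At critical depth, Q² T / (g A³) = 1, i.e. A³/T = Q²/g = 0.747²/9.81 = 0.05688.
At y = 0.392 m: A³/T = 0.02332 — short.
At y = 0.618 m: A³/T = 0.1332 — over.
At y = 0.495 m: A³/T = 0.05697 — ≈ 0.05688.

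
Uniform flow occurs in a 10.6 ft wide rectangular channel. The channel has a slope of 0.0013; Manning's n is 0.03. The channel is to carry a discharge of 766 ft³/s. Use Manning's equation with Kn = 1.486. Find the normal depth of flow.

Manning's equation rearranged: A R^(2/3) = nQ / (1.486·√S) = 0.03 × 766 / (1.486 × √0.0013) = 428.9.
At y = 17.8 ft: A R^(2/3) = 482.1 — too large.
At y = 11.8 ft: A R^(2/3) = 296.9 — too small.
At y = 16.1 ft: A R^(2/3) = 429.1 — matches.

y_n = 16.1 ft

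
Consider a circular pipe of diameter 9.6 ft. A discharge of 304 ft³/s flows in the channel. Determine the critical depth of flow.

y_c = 4.17 ft

At critical depth, Q² T / (g A³) = 1, i.e. A³/T = Q²/g = 304²/32.2 = 2870.
Trying y = 5.29 ft: A³/T = 7157 — high.
Trying y = 4.17 ft: A³/T = 2883 — ≈ 2870.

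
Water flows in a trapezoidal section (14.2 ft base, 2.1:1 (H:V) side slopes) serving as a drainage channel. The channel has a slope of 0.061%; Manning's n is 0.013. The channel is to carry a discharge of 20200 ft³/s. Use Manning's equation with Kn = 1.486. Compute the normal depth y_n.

Manning's equation rearranged: A R^(2/3) = nQ / (1.486·√S) = 0.013 × 20200 / (1.486 × √0.00061) = 7155.
Trying y = 25 ft: A R^(2/3) = 9114 — too large.
Trying y = 18.3 ft: A R^(2/3) = 4379 — too small.
Trying y = 22.6 ft: A R^(2/3) = 7173 — matches.

y_n = 22.6 ft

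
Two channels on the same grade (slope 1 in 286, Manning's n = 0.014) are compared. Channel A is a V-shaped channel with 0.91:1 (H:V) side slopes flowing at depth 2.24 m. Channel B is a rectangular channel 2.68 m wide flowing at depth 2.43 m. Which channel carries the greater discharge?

channel B

Channel A: For a triangular section with side slope z = 0.91: A = zy² = 0.91×2.24² = 4.566 m²; P = 2y√(1+z²) = 2×2.24×1.352 = 6.057 m. Hydraulic radius R = A/P = 4.566/6.057 = 0.7538 m. Q_A = (1/0.014)·4.566·0.7538^(2/3)·√0.003497 = 15.97 m³/s.
Channel B: Flow area A = b·y = 2.68 × 2.43 = 6.512 m². Wetted perimeter P = b + 2y = 2.68 + 2×2.43 = 7.54 m. Hydraulic radius R = A/P = 6.512/7.54 = 0.8637 m. Q_B = (1/0.014)·6.512·0.8637^(2/3)·√0.003497 = 24.95 m³/s.
Q_A = 15.97 m³/s vs Q_B = 24.95 m³/s, so channel B carries more.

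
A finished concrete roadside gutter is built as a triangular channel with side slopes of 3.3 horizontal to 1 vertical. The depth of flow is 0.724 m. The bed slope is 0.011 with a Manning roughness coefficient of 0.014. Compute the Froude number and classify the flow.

For a triangular section with side slope z = 3.3: A = zy² = 3.3×0.724² = 1.73 m²; P = 2y√(1+z²) = 2×0.724×3.448 = 4.993 m.
Hydraulic radius R = A/P = 1.73/4.993 = 0.3464 m.
V = (1/n) R^(2/3) √S = (1/0.014) × 0.3464^(2/3) × √0.011 = 3.695 m/s. Hydraulic depth D_h = A/T = 1.73/4.778 = 0.362 m.
Froude number Fr = V/√(g·D_h) = 3.695/√(9.81×0.362) = 1.96, which is greater than 1, so the flow is supercritical.

supercritical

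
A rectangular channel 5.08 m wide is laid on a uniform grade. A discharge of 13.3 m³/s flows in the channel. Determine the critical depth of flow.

y_c = 0.887 m

For a rectangular channel, critical depth y_c = (q²/g)^(1/3) where q = Q/b = 13.3/5.08 = 2.618 m²/s.
So y_c = (2.618²/9.81)^(1/3) = 0.887 m.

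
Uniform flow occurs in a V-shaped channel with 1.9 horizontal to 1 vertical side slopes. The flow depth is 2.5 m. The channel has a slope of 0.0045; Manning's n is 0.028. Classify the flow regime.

For a triangular section with side slope z = 1.9: A = zy² = 1.9×2.5² = 11.88 m²; P = 2y√(1+z²) = 2×2.5×2.147 = 10.74 m.
Hydraulic radius R = A/P = 11.88/10.74 = 1.106 m.
V = (1/n) R^(2/3) √S = (1/0.028) × 1.106^(2/3) × √0.0045 = 2.562 m/s. Hydraulic depth D_h = A/T = 11.88/9.5 = 1.25 m.
Froude number Fr = V/√(g·D_h) = 2.562/√(9.81×1.25) = 0.732, which is less than 1, so the flow is subcritical.

subcritical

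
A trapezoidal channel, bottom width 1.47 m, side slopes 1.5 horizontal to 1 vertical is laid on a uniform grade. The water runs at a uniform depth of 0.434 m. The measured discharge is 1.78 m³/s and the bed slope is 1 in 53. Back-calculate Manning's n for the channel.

n = 0.0321

With bottom width b = 1.47 m and side slope z = 1.5: A = (b + zy)y = (1.47 + 1.5×0.434)×0.434 = 0.9205 m²; P = b + 2y√(1+z²) = 1.47 + 2×0.434×1.803 = 3.035 m.
Hydraulic radius R = A/P = 0.9205/3.035 = 0.3033 m.
Rearranging Manning's equation: n = (1/Q) A R^(2/3) S^(1/2) = (1/1.78) × 0.9205 × 0.3033^(2/3) × √0.01887 = 0.0321.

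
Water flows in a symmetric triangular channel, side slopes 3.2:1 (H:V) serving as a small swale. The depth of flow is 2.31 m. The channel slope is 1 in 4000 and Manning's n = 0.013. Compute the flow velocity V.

V = 1.3 m/s

For a triangular section with side slope z = 3.2: A = zy² = 3.2×2.31² = 17.08 m²; P = 2y√(1+z²) = 2×2.31×3.353 = 15.49 m.
Hydraulic radius R = A/P = 17.08/15.49 = 1.102 m.
From Manning's equation, V = (1/n) R^(2/3) S^(1/2) = (1/0.013) × 1.102^(2/3) × 0.00025^(1/2) = 1.3 m/s.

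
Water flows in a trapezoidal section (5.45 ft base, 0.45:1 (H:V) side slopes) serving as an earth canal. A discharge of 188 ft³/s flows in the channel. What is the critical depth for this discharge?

y_c = 3.05 ft

At critical depth, Q² T / (g A³) = 1, i.e. A³/T = Q²/g = 188²/32.2 = 1098.
At y = 2.64 ft: A³/T = 687.7 — low.
At y = 3.53 ft: A³/T = 1778 — high.
At y = 3.05 ft: A³/T = 1099 — ≈ 1098.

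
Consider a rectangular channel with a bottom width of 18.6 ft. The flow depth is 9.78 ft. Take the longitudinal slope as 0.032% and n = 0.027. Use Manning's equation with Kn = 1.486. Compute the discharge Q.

Q = 507 ft³/s

Flow area A = b·y = 18.6 × 9.78 = 181.9 ft². Wetted perimeter P = b + 2y = 18.6 + 2×9.78 = 38.16 ft.
Hydraulic radius R = A/P = 181.9/38.16 = 4.767 ft.
Manning's equation: Q = (1.486/n) A R^(2/3) S^(1/2) = (1.486/0.027) × 181.9 × 4.767^(2/3) × 0.00032^(1/2) = 507 ft³/s.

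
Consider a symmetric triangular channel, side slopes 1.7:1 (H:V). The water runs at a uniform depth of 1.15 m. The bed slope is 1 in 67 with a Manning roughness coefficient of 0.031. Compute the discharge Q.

Q = 5.55 m³/s

For a triangular section with side slope z = 1.7: A = zy² = 1.7×1.15² = 2.248 m²; P = 2y√(1+z²) = 2×1.15×1.972 = 4.536 m.
Hydraulic radius R = A/P = 2.248/4.536 = 0.4956 m.
Manning's equation: Q = (1/n) A R^(2/3) S^(1/2) = (1/0.031) × 2.248 × 0.4956^(2/3) × 0.01493^(1/2) = 5.55 m³/s.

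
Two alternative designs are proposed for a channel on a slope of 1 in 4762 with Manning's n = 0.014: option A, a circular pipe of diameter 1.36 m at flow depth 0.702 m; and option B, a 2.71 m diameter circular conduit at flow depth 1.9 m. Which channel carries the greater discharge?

channel B

Channel A: For a circular section of diameter D = 1.36 m at depth y = 0.702 m, the central angle is θ = 2 arccos(1 − 2y/D) = 3.206 rad. Then A = (D²/8)(θ − sin θ) = 0.7563 m² and P = Dθ/2 = 2.18 m. Hydraulic radius R = A/P = 0.7563/2.18 = 0.3469 m. Q_A = (1/0.014)·0.7563·0.3469^(2/3)·√0.00021 = 0.3864 m³/s.
Channel B: For a circular section of diameter D = 2.71 m at depth y = 1.9 m, the central angle is θ = 2 arccos(1 − 2y/D) = 3.969 rad. Then A = (D²/8)(θ − sin θ) = 4.32 m² and P = Dθ/2 = 5.379 m. Hydraulic radius R = A/P = 4.32/5.379 = 0.8032 m. Q_B = (1/0.014)·4.32·0.8032^(2/3)·√0.00021 = 3.864 m³/s.
Q_A = 0.3864 m³/s vs Q_B = 3.864 m³/s, so channel B carries more.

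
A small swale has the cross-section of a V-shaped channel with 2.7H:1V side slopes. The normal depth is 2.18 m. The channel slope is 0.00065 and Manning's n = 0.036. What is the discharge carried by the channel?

Q = 9.22 m³/s

For a triangular section with side slope z = 2.7: A = zy² = 2.7×2.18² = 12.83 m²; P = 2y√(1+z²) = 2×2.18×2.879 = 12.55 m.
Hydraulic radius R = A/P = 12.83/12.55 = 1.022 m.
Manning's equation: Q = (1/n) A R^(2/3) S^(1/2) = (1/0.036) × 12.83 × 1.022^(2/3) × 0.00065^(1/2) = 9.22 m³/s.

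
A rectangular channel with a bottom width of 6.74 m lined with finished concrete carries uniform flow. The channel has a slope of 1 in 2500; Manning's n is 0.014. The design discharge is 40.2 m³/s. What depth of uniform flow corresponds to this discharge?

Manning's equation rearranged: A R^(2/3) = nQ / (1·√S) = 0.014 × 40.2 / (√0.0004) = 28.14.
Try y = 2.18 m: A R^(2/3) = 17.71 — low.
Try y = 3.05 m: A R^(2/3) = 28.13 — close enough.

y_n = 3.05 m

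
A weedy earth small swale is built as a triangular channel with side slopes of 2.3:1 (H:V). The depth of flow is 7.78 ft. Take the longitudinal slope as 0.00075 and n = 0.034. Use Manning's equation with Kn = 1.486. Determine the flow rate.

For a triangular section with side slope z = 2.3: A = zy² = 2.3×7.78² = 139.2 ft²; P = 2y√(1+z²) = 2×7.78×2.508 = 39.02 ft.
Hydraulic radius R = A/P = 139.2/39.02 = 3.567 ft.
Manning's equation: Q = (1.486/n) A R^(2/3) S^(1/2) = (1.486/0.034) × 139.2 × 3.567^(2/3) × 0.00075^(1/2) = 389 ft³/s.

Q = 389 ft³/s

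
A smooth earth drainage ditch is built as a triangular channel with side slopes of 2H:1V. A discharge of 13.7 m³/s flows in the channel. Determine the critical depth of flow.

At critical depth, Q² T / (g A³) = 1, i.e. A³/T = Q²/g = 13.7²/9.81 = 19.13.
At y = 1.11 m: A³/T = 3.37 — short.
At y = 1.57 m: A³/T = 19.08 — close enough.

y_c = 1.57 m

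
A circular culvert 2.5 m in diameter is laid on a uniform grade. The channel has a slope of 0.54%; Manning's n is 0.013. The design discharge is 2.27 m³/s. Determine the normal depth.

y_n = 0.565 m

Manning's equation rearranged: A R^(2/3) = nQ / (1·√S) = 0.013 × 2.27 / (√0.0054) = 0.4016.
Trying y = 0.653 m: A R^(2/3) = 0.536 — high.
Trying y = 0.565 m: A R^(2/3) = 0.402 — matches.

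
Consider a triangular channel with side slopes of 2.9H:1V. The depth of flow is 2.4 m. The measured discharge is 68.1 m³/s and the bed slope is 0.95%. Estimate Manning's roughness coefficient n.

n = 0.026

For a triangular section with side slope z = 2.9: A = zy² = 2.9×2.4² = 16.7 m²; P = 2y√(1+z²) = 2×2.4×3.068 = 14.72 m.
Hydraulic radius R = A/P = 16.7/14.72 = 1.134 m.
Rearranging Manning's equation: n = (1/Q) A R^(2/3) S^(1/2) = (1/68.1) × 16.7 × 1.134^(2/3) × √0.0095 = 0.026.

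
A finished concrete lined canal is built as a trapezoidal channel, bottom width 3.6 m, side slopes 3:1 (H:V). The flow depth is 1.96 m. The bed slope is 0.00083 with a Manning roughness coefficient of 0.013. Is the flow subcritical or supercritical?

subcritical

With bottom width b = 3.6 m and side slope z = 3: A = (b + zy)y = (3.6 + 3×1.96)×1.96 = 18.58 m²; P = b + 2y√(1+z²) = 3.6 + 2×1.96×3.162 = 16 m.
Hydraulic radius R = A/P = 18.58/16 = 1.162 m.
V = (1/n) R^(2/3) √S = (1/0.013) × 1.162^(2/3) × √0.00083 = 2.449 m/s. Hydraulic depth D_h = A/T = 18.58/15.36 = 1.21 m.
Froude number Fr = V/√(g·D_h) = 2.449/√(9.81×1.21) = 0.711, which is less than 1, so the flow is subcritical.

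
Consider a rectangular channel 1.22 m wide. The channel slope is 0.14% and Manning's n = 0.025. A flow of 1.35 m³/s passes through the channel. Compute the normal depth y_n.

Manning's equation rearranged: A R^(2/3) = nQ / (1·√S) = 0.025 × 1.35 / (√0.0014) = 0.902.
Try y = 1.57 m: A R^(2/3) = 1.107 — too large.
Try y = 1.16 m: A R^(2/3) = 0.768 — too small.
Try y = 1.32 m: A R^(2/3) = 0.8991 — matches.

y_n = 1.32 m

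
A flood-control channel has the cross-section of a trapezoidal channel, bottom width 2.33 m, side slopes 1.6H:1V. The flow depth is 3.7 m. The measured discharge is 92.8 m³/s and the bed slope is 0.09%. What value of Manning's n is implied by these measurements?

With bottom width b = 2.33 m and side slope z = 1.6: A = (b + zy)y = (2.33 + 1.6×3.7)×3.7 = 30.53 m²; P = b + 2y√(1+z²) = 2.33 + 2×3.7×1.887 = 16.29 m.
Hydraulic radius R = A/P = 30.53/16.29 = 1.874 m.
Rearranging Manning's equation: n = (1/Q) A R^(2/3) S^(1/2) = (1/92.8) × 30.53 × 1.874^(2/3) × √0.0009 = 0.015.

n = 0.015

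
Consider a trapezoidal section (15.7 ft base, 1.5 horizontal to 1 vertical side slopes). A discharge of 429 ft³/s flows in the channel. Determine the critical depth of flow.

y_c = 2.61 ft

At critical depth, Q² T / (g A³) = 1, i.e. A³/T = Q²/g = 429²/32.2 = 5716.
At y = 3.33 ft: A³/T = 12740 — over.
At y = 2.25 ft: A³/T = 3521 — short.
At y = 2.61 ft: A³/T = 5702 — matches.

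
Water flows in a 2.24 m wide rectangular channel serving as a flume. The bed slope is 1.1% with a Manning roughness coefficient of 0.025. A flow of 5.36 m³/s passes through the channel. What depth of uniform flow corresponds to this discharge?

y_n = 0.905 m

Manning's equation rearranged: A R^(2/3) = nQ / (1·√S) = 0.025 × 5.36 / (√0.011) = 1.278.
At y = 1.09 m: A R^(2/3) = 1.644 — too large.
At y = 0.905 m: A R^(2/3) = 1.278 — ≈ 1.278.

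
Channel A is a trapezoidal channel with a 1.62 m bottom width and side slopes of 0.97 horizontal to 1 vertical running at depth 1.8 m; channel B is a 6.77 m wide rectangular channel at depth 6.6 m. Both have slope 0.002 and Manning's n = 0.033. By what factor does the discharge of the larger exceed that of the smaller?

13.4

Channel A: With bottom width b = 1.62 m and side slope z = 0.97: A = (b + zy)y = (1.62 + 0.97×1.8)×1.8 = 6.059 m²; P = b + 2y√(1+z²) = 1.62 + 2×1.8×1.393 = 6.635 m. Hydraulic radius R = A/P = 6.059/6.635 = 0.9131 m. Q_A = (1/0.033)·6.059·0.9131^(2/3)·√0.002 = 7.728 m³/s.
Channel B: Flow area A = b·y = 6.77 × 6.6 = 44.68 m². Wetted perimeter P = b + 2y = 6.77 + 2×6.6 = 19.97 m. Hydraulic radius R = A/P = 44.68/19.97 = 2.237 m. Q_B = (1/0.033)·44.68·2.237^(2/3)·√0.002 = 103.6 m³/s.
The larger discharge is 103.6 m³/s and the smaller is 7.728 m³/s; the ratio is 13.4.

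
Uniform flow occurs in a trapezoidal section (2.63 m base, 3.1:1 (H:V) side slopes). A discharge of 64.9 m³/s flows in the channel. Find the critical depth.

y_c = 2.08 m

At critical depth, Q² T / (g A³) = 1, i.e. A³/T = Q²/g = 64.9²/9.81 = 429.4.
Try y = 2.39 m: A³/T = 791.6 — too large.
Try y = 1.62 m: A³/T = 150.3 — too small.
Try y = 2.08 m: A³/T = 433.6 — matches.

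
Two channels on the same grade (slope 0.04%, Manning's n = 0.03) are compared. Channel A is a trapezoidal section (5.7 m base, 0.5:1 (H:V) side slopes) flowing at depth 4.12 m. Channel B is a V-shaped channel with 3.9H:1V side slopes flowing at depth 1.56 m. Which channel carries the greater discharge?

channel A

Channel A: With bottom width b = 5.7 m and side slope z = 0.5: A = (b + zy)y = (5.7 + 0.5×4.12)×4.12 = 31.97 m²; P = b + 2y√(1+z²) = 5.7 + 2×4.12×1.118 = 14.91 m. Hydraulic radius R = A/P = 31.97/14.91 = 2.144 m. Q_A = (1/0.03)·31.97·2.144^(2/3)·√0.0004 = 35.44 m³/s.
Channel B: For a triangular section with side slope z = 3.9: A = zy² = 3.9×1.56² = 9.491 m²; P = 2y√(1+z²) = 2×1.56×4.026 = 12.56 m. Hydraulic radius R = A/P = 9.491/12.56 = 0.7556 m. Q_B = (1/0.03)·9.491·0.7556^(2/3)·√0.0004 = 5.249 m³/s.
Q_A = 35.44 m³/s vs Q_B = 5.249 m³/s, so channel A carries more.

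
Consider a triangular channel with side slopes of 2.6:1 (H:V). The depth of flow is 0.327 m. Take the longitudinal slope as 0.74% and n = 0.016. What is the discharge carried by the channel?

For a triangular section with side slope z = 2.6: A = zy² = 2.6×0.327² = 0.278 m²; P = 2y√(1+z²) = 2×0.327×2.786 = 1.822 m.
Hydraulic radius R = A/P = 0.278/1.822 = 0.1526 m.
Manning's equation: Q = (1/n) A R^(2/3) S^(1/2) = (1/0.016) × 0.278 × 0.1526^(2/3) × 0.0074^(1/2) = 0.427 m³/s.

Q = 0.427 m³/s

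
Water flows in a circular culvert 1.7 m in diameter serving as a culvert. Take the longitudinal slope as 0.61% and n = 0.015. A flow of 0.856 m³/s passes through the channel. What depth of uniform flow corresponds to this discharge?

Manning's equation rearranged: A R^(2/3) = nQ / (1·√S) = 0.015 × 0.856 / (√0.0061) = 0.1644.
At y = 0.491 m: A R^(2/3) = 0.2334 — over.
At y = 0.411 m: A R^(2/3) = 0.1644 — close enough.

y_n = 0.411 m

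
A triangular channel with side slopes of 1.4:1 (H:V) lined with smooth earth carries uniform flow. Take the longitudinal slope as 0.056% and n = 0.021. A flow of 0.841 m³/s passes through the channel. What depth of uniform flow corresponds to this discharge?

y_n = 0.989 m

Manning's equation rearranged: A R^(2/3) = nQ / (1·√S) = 0.021 × 0.841 / (√0.00056) = 0.7463.
Try y = 0.864 m: A R^(2/3) = 0.5206 — short.
Try y = 1.23 m: A R^(2/3) = 1.335 — over.
Try y = 0.989 m: A R^(2/3) = 0.7464 — matches.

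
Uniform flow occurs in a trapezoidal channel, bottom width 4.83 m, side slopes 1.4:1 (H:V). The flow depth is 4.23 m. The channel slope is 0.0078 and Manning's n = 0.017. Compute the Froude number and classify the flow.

With bottom width b = 4.83 m and side slope z = 1.4: A = (b + zy)y = (4.83 + 1.4×4.23)×4.23 = 45.48 m²; P = b + 2y√(1+z²) = 4.83 + 2×4.23×1.72 = 19.39 m.
Hydraulic radius R = A/P = 45.48/19.39 = 2.346 m.
V = (1/n) R^(2/3) √S = (1/0.017) × 2.346^(2/3) × √0.0078 = 9.173 m/s. Hydraulic depth D_h = A/T = 45.48/16.67 = 2.728 m.
Froude number Fr = V/√(g·D_h) = 9.173/√(9.81×2.728) = 1.77, which is greater than 1, so the flow is supercritical.

supercritical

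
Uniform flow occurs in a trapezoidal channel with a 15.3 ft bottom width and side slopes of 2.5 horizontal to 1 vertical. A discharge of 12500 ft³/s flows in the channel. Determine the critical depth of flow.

At critical depth, Q² T / (g A³) = 1, i.e. A³/T = Q²/g = 12500²/32.2 = 4852000.
Trying y = 10.1 ft: A³/T = 1044000 — low.
Trying y = 14.6 ft: A³/T = 4899000 — ≈ 4852000.

y_c = 14.6 ft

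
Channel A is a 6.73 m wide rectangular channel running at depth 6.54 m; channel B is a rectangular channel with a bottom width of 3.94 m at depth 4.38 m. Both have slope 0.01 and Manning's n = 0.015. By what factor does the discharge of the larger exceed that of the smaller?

Channel A: Flow area A = b·y = 6.73 × 6.54 = 44.01 m². Wetted perimeter P = b + 2y = 6.73 + 2×6.54 = 19.81 m. Hydraulic radius R = A/P = 44.01/19.81 = 2.222 m. Q_A = (1/0.015)·44.01·2.222^(2/3)·√0.01 = 499.6 m³/s.
Channel B: Flow area A = b·y = 3.94 × 4.38 = 17.26 m². Wetted perimeter P = b + 2y = 3.94 + 2×4.38 = 12.7 m. Hydraulic radius R = A/P = 17.26/12.7 = 1.359 m. Q_B = (1/0.015)·17.26·1.359^(2/3)·√0.01 = 141.1 m³/s.
The larger discharge is 499.6 m³/s and the smaller is 141.1 m³/s; the ratio is 3.54.

3.54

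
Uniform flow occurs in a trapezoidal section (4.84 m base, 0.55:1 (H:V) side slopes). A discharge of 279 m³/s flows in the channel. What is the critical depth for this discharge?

y_c = 5.6 m

At critical depth, Q² T / (g A³) = 1, i.e. A³/T = Q²/g = 279²/9.81 = 7935.
At y = 4.94 m: A³/T = 5064 — low.
At y = 6.8 m: A³/T = 16120 — high.
At y = 5.6 m: A³/T = 7931 — close enough.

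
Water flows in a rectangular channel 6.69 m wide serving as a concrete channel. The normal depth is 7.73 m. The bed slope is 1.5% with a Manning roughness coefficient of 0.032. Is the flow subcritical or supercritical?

subcritical

Flow area A = b·y = 6.69 × 7.73 = 51.71 m². Wetted perimeter P = b + 2y = 6.69 + 2×7.73 = 22.15 m.
Hydraulic radius R = A/P = 51.71/22.15 = 2.335 m.
V = (1/n) R^(2/3) √S = (1/0.032) × 2.335^(2/3) × √0.015 = 6.736 m/s. Hydraulic depth D_h = A/T = 51.71/6.69 = 7.73 m.
Froude number Fr = V/√(g·D_h) = 6.736/√(9.81×7.73) = 0.773, which is less than 1, so the flow is subcritical.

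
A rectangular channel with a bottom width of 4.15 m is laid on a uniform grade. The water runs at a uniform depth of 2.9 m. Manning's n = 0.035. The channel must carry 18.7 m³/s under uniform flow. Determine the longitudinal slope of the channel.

S = 0.00229

Flow area A = b·y = 4.15 × 2.9 = 12.04 m². Wetted perimeter P = b + 2y = 4.15 + 2×2.9 = 9.95 m.
Hydraulic radius R = A/P = 12.04/9.95 = 1.21 m.
From Manning's equation, S = [nQ / (1 A R^(2/3))]² = [0.035 × 18.7 / (1 × 12.04 × 1.21^(2/3))]² = 0.00229.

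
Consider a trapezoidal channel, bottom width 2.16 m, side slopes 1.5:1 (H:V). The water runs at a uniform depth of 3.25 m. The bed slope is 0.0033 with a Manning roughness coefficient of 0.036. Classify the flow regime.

subcritical

With bottom width b = 2.16 m and side slope z = 1.5: A = (b + zy)y = (2.16 + 1.5×3.25)×3.25 = 22.86 m²; P = b + 2y√(1+z²) = 2.16 + 2×3.25×1.803 = 13.88 m.
Hydraulic radius R = A/P = 22.86/13.88 = 1.647 m.
V = (1/n) R^(2/3) √S = (1/0.036) × 1.647^(2/3) × √0.0033 = 2.226 m/s. Hydraulic depth D_h = A/T = 22.86/11.91 = 1.92 m.
Froude number Fr = V/√(g·D_h) = 2.226/√(9.81×1.92) = 0.513, which is less than 1, so the flow is subcritical.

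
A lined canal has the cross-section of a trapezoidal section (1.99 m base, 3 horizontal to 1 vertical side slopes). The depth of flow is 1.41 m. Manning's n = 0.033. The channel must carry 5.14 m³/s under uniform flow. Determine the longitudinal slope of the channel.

S = 0.0005

With bottom width b = 1.99 m and side slope z = 3: A = (b + zy)y = (1.99 + 3×1.41)×1.41 = 8.77 m²; P = b + 2y√(1+z²) = 1.99 + 2×1.41×3.162 = 10.91 m.
Hydraulic radius R = A/P = 8.77/10.91 = 0.804 m.
From Manning's equation, S = [nQ / (1 A R^(2/3))]² = [0.033 × 5.14 / (1 × 8.77 × 0.804^(2/3))]² = 0.0005.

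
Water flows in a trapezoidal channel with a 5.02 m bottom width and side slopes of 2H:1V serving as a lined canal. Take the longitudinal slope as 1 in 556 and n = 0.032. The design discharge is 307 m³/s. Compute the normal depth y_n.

Manning's equation rearranged: A R^(2/3) = nQ / (1·√S) = 0.032 × 307 / (√0.001799) = 231.6.
At y = 5.29 m: A R^(2/3) = 167 — short.
At y = 7.53 m: A R^(2/3) = 375.1 — over.
At y = 6.11 m: A R^(2/3) = 231.4 — close enough.

y_n = 6.11 m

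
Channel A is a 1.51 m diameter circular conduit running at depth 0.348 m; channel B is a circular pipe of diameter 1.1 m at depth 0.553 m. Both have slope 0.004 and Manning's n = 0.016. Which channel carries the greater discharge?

Channel A: For a circular section of diameter D = 1.51 m at depth y = 0.348 m, the central angle is θ = 2 arccos(1 − 2y/D) = 2.003 rad. Then A = (D²/8)(θ − sin θ) = 0.312 m² and P = Dθ/2 = 1.512 m. Hydraulic radius R = A/P = 0.312/1.512 = 0.2064 m. Q_A = (1/0.016)·0.312·0.2064^(2/3)·√0.004 = 0.4307 m³/s.
Channel B: For a circular section of diameter D = 1.1 m at depth y = 0.553 m, the central angle is θ = 2 arccos(1 − 2y/D) = 3.153 rad. Then A = (D²/8)(θ − sin θ) = 0.4785 m² and P = Dθ/2 = 1.734 m. Hydraulic radius R = A/P = 0.4785/1.734 = 0.276 m. Q_B = (1/0.016)·0.4785·0.276^(2/3)·√0.004 = 0.8016 m³/s.
Q_A = 0.4307 m³/s vs Q_B = 0.8016 m³/s, so channel B carries more.

channel B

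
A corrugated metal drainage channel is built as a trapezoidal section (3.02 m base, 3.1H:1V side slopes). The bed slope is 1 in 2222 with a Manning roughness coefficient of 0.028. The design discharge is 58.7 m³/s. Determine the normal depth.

y_n = 3.57 m

Manning's equation rearranged: A R^(2/3) = nQ / (1·√S) = 0.028 × 58.7 / (√0.00045) = 77.48.
Try y = 4.55 m: A R^(2/3) = 139.1 — high.
Try y = 2.86 m: A R^(2/3) = 45.92 — low.
Try y = 3.57 m: A R^(2/3) = 77.52 — close enough.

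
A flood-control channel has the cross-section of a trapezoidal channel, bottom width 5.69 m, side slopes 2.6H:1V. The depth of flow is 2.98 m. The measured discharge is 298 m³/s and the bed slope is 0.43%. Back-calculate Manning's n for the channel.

With bottom width b = 5.69 m and side slope z = 2.6: A = (b + zy)y = (5.69 + 2.6×2.98)×2.98 = 40.05 m²; P = b + 2y√(1+z²) = 5.69 + 2×2.98×2.786 = 22.29 m.
Hydraulic radius R = A/P = 40.05/22.29 = 1.796 m.
Rearranging Manning's equation: n = (1/Q) A R^(2/3) S^(1/2) = (1/298) × 40.05 × 1.796^(2/3) × √0.0043 = 0.013.

n = 0.013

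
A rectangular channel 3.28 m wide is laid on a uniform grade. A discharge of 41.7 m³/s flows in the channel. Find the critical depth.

y_c = 2.54 m

For a rectangular channel, critical depth y_c = (q²/g)^(1/3) where q = Q/b = 41.7/3.28 = 12.71 m²/s.
So y_c = (12.71²/9.81)^(1/3) = 2.54 m.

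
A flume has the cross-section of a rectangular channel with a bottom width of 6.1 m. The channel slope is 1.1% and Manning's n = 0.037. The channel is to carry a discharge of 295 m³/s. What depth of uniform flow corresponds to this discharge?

Manning's equation rearranged: A R^(2/3) = nQ / (1·√S) = 0.037 × 295 / (√0.011) = 104.1.
Trying y = 7.12 m: A R^(2/3) = 72.02 — low.
Trying y = 10.7 m: A R^(2/3) = 116.1 — high.
Trying y = 9.73 m: A R^(2/3) = 104.1 — ≈ 104.1.

y_n = 9.73 m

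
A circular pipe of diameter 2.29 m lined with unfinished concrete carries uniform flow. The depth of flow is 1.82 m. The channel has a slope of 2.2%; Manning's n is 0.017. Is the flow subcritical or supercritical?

supercritical

For a circular section of diameter D = 2.29 m at depth y = 1.82 m, the central angle is θ = 2 arccos(1 − 2y/D) = 4.403 rad. Then A = (D²/8)(θ − sin θ) = 3.51 m² and P = Dθ/2 = 5.041 m.
Hydraulic radius R = A/P = 3.51/5.041 = 0.6963 m.
V = (1/n) R^(2/3) √S = (1/0.017) × 0.6963^(2/3) × √0.022 = 6.855 m/s. Hydraulic depth D_h = A/T = 3.51/1.85 = 1.898 m.
Froude number Fr = V/√(g·D_h) = 6.855/√(9.81×1.898) = 1.59, which is greater than 1, so the flow is supercritical.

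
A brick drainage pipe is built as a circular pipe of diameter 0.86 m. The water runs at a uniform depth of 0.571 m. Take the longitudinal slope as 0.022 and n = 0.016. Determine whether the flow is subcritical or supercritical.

For a circular section of diameter D = 0.86 m at depth y = 0.571 m, the central angle is θ = 2 arccos(1 − 2y/D) = 3.81 rad. Then A = (D²/8)(θ − sin θ) = 0.4095 m² and P = Dθ/2 = 1.638 m.
Hydraulic radius R = A/P = 0.4095/1.638 = 0.25 m.
V = (1/n) R^(2/3) √S = (1/0.016) × 0.25^(2/3) × √0.022 = 3.679 m/s. Hydraulic depth D_h = A/T = 0.4095/0.8125 = 0.504 m.
Froude number Fr = V/√(g·D_h) = 3.679/√(9.81×0.504) = 1.65, which is greater than 1, so the flow is supercritical.

supercritical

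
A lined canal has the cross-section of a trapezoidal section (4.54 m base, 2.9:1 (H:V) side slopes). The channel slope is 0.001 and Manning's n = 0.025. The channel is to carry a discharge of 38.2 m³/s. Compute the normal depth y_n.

Manning's equation rearranged: A R^(2/3) = nQ / (1·√S) = 0.025 × 38.2 / (√0.001) = 30.2.
Trying y = 1.78 m: A R^(2/3) = 18.59 — short.
Trying y = 2.61 m: A R^(2/3) = 42.11 — over.
Trying y = 2.24 m: A R^(2/3) = 30.23 — close enough.

y_n = 2.24 m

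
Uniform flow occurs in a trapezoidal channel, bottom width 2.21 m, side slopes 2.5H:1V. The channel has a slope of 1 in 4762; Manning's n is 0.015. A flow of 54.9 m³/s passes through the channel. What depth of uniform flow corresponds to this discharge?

y_n = 3.49 m

Manning's equation rearranged: A R^(2/3) = nQ / (1·√S) = 0.015 × 54.9 / (√0.00021) = 56.83.
Try y = 2.52 m: A R^(2/3) = 26.31 — low.
Try y = 3.83 m: A R^(2/3) = 71.09 — high.
Try y = 3.49 m: A R^(2/3) = 56.82 — close enough.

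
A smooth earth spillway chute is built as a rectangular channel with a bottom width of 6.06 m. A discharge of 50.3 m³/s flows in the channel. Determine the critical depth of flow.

For a rectangular channel, critical depth y_c = (q²/g)^(1/3) where q = Q/b = 50.3/6.06 = 8.3 m²/s.
So y_c = (8.3²/9.81)^(1/3) = 1.92 m.

y_c = 1.92 m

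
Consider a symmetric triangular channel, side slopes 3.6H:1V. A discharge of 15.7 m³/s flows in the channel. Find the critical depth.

At critical depth, Q² T / (g A³) = 1, i.e. A³/T = Q²/g = 15.7²/9.81 = 25.13.
Trying y = 1.05 m: A³/T = 8.27 — low.
Trying y = 1.66 m: A³/T = 81.68 — high.
Trying y = 1.31 m: A³/T = 25 — ≈ 25.13.

y_c = 1.31 m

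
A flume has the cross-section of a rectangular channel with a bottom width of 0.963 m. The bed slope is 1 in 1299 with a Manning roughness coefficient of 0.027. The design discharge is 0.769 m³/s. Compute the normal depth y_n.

y_n = 1.52 m

Manning's equation rearranged: A R^(2/3) = nQ / (1·√S) = 0.027 × 0.769 / (√0.0007698) = 0.7483.
Try y = 1.72 m: A R^(2/3) = 0.8632 — too large.
Try y = 1.35 m: A R^(2/3) = 0.6517 — too small.
Try y = 1.52 m: A R^(2/3) = 0.7485 — close enough.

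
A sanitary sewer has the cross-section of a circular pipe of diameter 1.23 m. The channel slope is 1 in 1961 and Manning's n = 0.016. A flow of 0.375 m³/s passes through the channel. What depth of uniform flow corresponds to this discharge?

Manning's equation rearranged: A R^(2/3) = nQ / (1·√S) = 0.016 × 0.375 / (√0.0005099) = 0.2657.
Try y = 0.722 m: A R^(2/3) = 0.3516 — high.
Try y = 0.428 m: A R^(2/3) = 0.1408 — low.
Try y = 0.608 m: A R^(2/3) = 0.2654 — matches.

y_n = 0.608 m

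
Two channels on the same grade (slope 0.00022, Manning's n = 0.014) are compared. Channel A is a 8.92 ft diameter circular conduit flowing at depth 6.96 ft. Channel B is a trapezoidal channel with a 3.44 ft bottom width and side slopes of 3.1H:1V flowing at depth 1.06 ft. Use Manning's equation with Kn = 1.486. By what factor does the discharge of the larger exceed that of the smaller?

18.3

Channel A: For a circular section of diameter D = 8.92 ft at depth y = 6.96 ft, the central angle is θ = 2 arccos(1 − 2y/D) = 4.332 rad. Then A = (D²/8)(θ − sin θ) = 52.32 ft² and P = Dθ/2 = 19.32 ft. Hydraulic radius R = A/P = 52.32/19.32 = 2.708 ft. Q_A = (1.486/0.014)·52.32·2.708^(2/3)·√0.00022 = 160 ft³/s.
Channel B: With bottom width b = 3.44 ft and side slope z = 3.1: A = (b + zy)y = (3.44 + 3.1×1.06)×1.06 = 7.13 ft²; P = b + 2y√(1+z²) = 3.44 + 2×1.06×3.257 = 10.35 ft. Hydraulic radius R = A/P = 7.13/10.35 = 0.6891 ft. Q_B = (1.486/0.014)·7.13·0.6891^(2/3)·√0.00022 = 8.757 ft³/s.
The larger discharge is 160 ft³/s and the smaller is 8.757 ft³/s; the ratio is 18.3.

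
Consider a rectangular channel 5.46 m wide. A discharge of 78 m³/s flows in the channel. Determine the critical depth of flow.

y_c = 2.75 m

For a rectangular channel, critical depth y_c = (q²/g)^(1/3) where q = Q/b = 78/5.46 = 14.29 m²/s.
So y_c = (14.29²/9.81)^(1/3) = 2.75 m.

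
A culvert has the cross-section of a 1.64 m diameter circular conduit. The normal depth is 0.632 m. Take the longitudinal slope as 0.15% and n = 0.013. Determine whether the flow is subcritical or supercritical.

subcritical

For a circular section of diameter D = 1.64 m at depth y = 0.632 m, the central angle is θ = 2 arccos(1 − 2y/D) = 2.679 rad. Then A = (D²/8)(θ − sin θ) = 0.7506 m² and P = Dθ/2 = 2.197 m.
Hydraulic radius R = A/P = 0.7506/2.197 = 0.3417 m.
V = (1/n) R^(2/3) √S = (1/0.013) × 0.3417^(2/3) × √0.0015 = 1.456 m/s. Hydraulic depth D_h = A/T = 0.7506/1.596 = 0.4702 m.
Froude number Fr = V/√(g·D_h) = 1.456/√(9.81×0.4702) = 0.678, which is less than 1, so the flow is subcritical.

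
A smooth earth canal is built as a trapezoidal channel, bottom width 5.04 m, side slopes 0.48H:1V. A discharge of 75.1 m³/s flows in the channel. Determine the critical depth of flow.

At critical depth, Q² T / (g A³) = 1, i.e. A³/T = Q²/g = 75.1²/9.81 = 574.9.
At y = 3.15 m: A³/T = 1090 — over.
At y = 1.83 m: A³/T = 186.9 — short.
At y = 2.59 m: A³/T = 572.6 — ≈ 574.9.

y_c = 2.59 m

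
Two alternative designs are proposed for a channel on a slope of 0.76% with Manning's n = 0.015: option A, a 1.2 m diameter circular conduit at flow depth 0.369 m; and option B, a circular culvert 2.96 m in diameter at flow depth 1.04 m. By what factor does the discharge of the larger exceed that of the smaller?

14.3

Channel A: For a circular section of diameter D = 1.2 m at depth y = 0.369 m, the central angle is θ = 2 arccos(1 − 2y/D) = 2.351 rad. Then A = (D²/8)(θ − sin θ) = 0.2953 m² and P = Dθ/2 = 1.411 m. Hydraulic radius R = A/P = 0.2953/1.411 = 0.2093 m. Q_A = (1/0.015)·0.2953·0.2093^(2/3)·√0.0076 = 0.605 m³/s.
Channel B: For a circular section of diameter D = 2.96 m at depth y = 1.04 m, the central angle is θ = 2 arccos(1 − 2y/D) = 2.538 rad. Then A = (D²/8)(θ − sin θ) = 2.158 m² and P = Dθ/2 = 3.756 m. Hydraulic radius R = A/P = 2.158/3.756 = 0.5745 m. Q_B = (1/0.015)·2.158·0.5745^(2/3)·√0.0076 = 8.666 m³/s.
The larger discharge is 8.666 m³/s and the smaller is 0.605 m³/s; the ratio is 14.3.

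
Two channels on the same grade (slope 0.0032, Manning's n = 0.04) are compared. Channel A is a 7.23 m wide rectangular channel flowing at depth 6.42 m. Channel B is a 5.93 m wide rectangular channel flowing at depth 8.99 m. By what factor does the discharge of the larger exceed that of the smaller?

Channel A: Flow area A = b·y = 7.23 × 6.42 = 46.42 m². Wetted perimeter P = b + 2y = 7.23 + 2×6.42 = 20.07 m. Hydraulic radius R = A/P = 46.42/20.07 = 2.313 m. Q_A = (1/0.04)·46.42·2.313^(2/3)·√0.0032 = 114.8 m³/s.
Channel B: Flow area A = b·y = 5.93 × 8.99 = 53.31 m². Wetted perimeter P = b + 2y = 5.93 + 2×8.99 = 23.91 m. Hydraulic radius R = A/P = 53.31/23.91 = 2.23 m. Q_B = (1/0.04)·53.31·2.23^(2/3)·√0.0032 = 128.7 m³/s.
The larger discharge is 128.7 m³/s and the smaller is 114.8 m³/s; the ratio is 1.12.

1.12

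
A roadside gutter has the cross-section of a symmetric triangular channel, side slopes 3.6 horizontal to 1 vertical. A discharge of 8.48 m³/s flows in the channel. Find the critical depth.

At critical depth, Q² T / (g A³) = 1, i.e. A³/T = Q²/g = 8.48²/9.81 = 7.33.
Trying y = 1.24 m: A³/T = 19 — over.
Trying y = 0.815 m: A³/T = 2.33 — short.
Trying y = 1.02 m: A³/T = 7.154 — close enough.

y_c = 1.02 m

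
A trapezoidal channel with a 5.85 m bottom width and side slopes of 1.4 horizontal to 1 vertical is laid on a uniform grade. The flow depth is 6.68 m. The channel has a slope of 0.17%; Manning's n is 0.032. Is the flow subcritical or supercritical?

subcritical

With bottom width b = 5.85 m and side slope z = 1.4: A = (b + zy)y = (5.85 + 1.4×6.68)×6.68 = 101.5 m²; P = b + 2y√(1+z²) = 5.85 + 2×6.68×1.72 = 28.84 m.
Hydraulic radius R = A/P = 101.5/28.84 = 3.522 m.
V = (1/n) R^(2/3) √S = (1/0.032) × 3.522^(2/3) × √0.0017 = 2.982 m/s. Hydraulic depth D_h = A/T = 101.5/24.55 = 4.136 m.
Froude number Fr = V/√(g·D_h) = 2.982/√(9.81×4.136) = 0.468, which is less than 1, so the flow is subcritical.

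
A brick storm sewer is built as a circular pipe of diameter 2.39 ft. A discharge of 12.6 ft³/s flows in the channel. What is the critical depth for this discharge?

y_c = 1.21 ft

At critical depth, Q² T / (g A³) = 1, i.e. A³/T = Q²/g = 12.6²/32.2 = 4.93.
Trying y = 0.86 ft: A³/T = 1.337 — low.
Trying y = 1.21 ft: A³/T = 4.953 — matches.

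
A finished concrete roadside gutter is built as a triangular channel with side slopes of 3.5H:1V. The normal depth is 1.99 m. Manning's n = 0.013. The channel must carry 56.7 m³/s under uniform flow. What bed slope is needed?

For a triangular section with side slope z = 3.5: A = zy² = 3.5×1.99² = 13.86 m²; P = 2y√(1+z²) = 2×1.99×3.64 = 14.49 m.
Hydraulic radius R = A/P = 13.86/14.49 = 0.9567 m.
From Manning's equation, S = [nQ / (1 A R^(2/3))]² = [0.013 × 56.7 / (1 × 13.86 × 0.9567^(2/3))]² = 0.003.

S = 0.003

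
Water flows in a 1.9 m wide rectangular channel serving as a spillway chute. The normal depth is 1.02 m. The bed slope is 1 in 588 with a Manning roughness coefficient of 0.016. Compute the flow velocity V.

Flow area A = b·y = 1.9 × 1.02 = 1.938 m². Wetted perimeter P = b + 2y = 1.9 + 2×1.02 = 3.94 m.
Hydraulic radius R = A/P = 1.938/3.94 = 0.4919 m.
From Manning's equation, V = (1/n) R^(2/3) S^(1/2) = (1/0.016) × 0.4919^(2/3) × 0.001701^(1/2) = 1.61 m/s.

V = 1.61 m/s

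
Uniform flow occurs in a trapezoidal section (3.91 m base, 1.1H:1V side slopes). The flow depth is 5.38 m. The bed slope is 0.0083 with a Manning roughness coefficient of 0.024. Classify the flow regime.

With bottom width b = 3.91 m and side slope z = 1.1: A = (b + zy)y = (3.91 + 1.1×5.38)×5.38 = 52.87 m²; P = b + 2y√(1+z²) = 3.91 + 2×5.38×1.487 = 19.91 m.
Hydraulic radius R = A/P = 52.87/19.91 = 2.656 m.
V = (1/n) R^(2/3) √S = (1/0.024) × 2.656^(2/3) × √0.0083 = 7.281 m/s. Hydraulic depth D_h = A/T = 52.87/15.75 = 3.358 m.
Froude number Fr = V/√(g·D_h) = 7.281/√(9.81×3.358) = 1.27, which is greater than 1, so the flow is supercritical.

supercritical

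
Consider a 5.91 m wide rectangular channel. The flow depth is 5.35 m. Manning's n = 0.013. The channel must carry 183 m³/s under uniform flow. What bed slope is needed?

S = 0.0024

Flow area A = b·y = 5.91 × 5.35 = 31.62 m². Wetted perimeter P = b + 2y = 5.91 + 2×5.35 = 16.61 m.
Hydraulic radius R = A/P = 31.62/16.61 = 1.904 m.
From Manning's equation, S = [nQ / (1 A R^(2/3))]² = [0.013 × 183 / (1 × 31.62 × 1.904^(2/3))]² = 0.0024.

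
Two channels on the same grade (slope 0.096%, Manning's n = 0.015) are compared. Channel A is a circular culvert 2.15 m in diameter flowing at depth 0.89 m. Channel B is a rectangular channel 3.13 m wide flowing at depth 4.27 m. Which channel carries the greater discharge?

Channel A: For a circular section of diameter D = 2.15 m at depth y = 0.89 m, the central angle is θ = 2 arccos(1 − 2y/D) = 2.796 rad. Then A = (D²/8)(θ − sin θ) = 1.419 m² and P = Dθ/2 = 3.005 m. Hydraulic radius R = A/P = 1.419/3.005 = 0.4723 m. Q_A = (1/0.015)·1.419·0.4723^(2/3)·√0.00096 = 1.778 m³/s.
Channel B: Flow area A = b·y = 3.13 × 4.27 = 13.37 m². Wetted perimeter P = b + 2y = 3.13 + 2×4.27 = 11.67 m. Hydraulic radius R = A/P = 13.37/11.67 = 1.145 m. Q_B = (1/0.015)·13.37·1.145^(2/3)·√0.00096 = 30.22 m³/s.
Q_A = 1.778 m³/s vs Q_B = 30.22 m³/s, so channel B carries more.

channel B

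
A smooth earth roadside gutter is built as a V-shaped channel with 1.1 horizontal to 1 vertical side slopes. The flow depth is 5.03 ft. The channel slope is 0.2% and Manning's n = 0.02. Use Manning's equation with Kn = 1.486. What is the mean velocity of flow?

V = 5.03 ft/s

For a triangular section with side slope z = 1.1: A = zy² = 1.1×5.03² = 27.83 ft²; P = 2y√(1+z²) = 2×5.03×1.487 = 14.96 ft.
Hydraulic radius R = A/P = 27.83/14.96 = 1.861 ft.
From Manning's equation, V = (1.486/n) R^(2/3) S^(1/2) = (1.486/0.02) × 1.861^(2/3) × 0.002^(1/2) = 5.03 ft/s.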